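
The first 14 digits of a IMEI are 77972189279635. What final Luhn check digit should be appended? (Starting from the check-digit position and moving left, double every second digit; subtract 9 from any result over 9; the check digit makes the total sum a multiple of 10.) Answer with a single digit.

0

Partial digits right→left: 5 3 6 9 7 2 9 8 1 2 7 9 7 7
Double every second digit counting from the check-digit position (so the 1st, 3rd, 5th, ... of the partial from the right).
  doubled (with −9 where >9): 1 3 5 9 2 5 5 → sum 30
  kept as-is: 3 9 2 8 2 9 7 → sum 40
Total = 30 + 40 = 70.
Check digit = (10 − (70 mod 10)) mod 10 = 0.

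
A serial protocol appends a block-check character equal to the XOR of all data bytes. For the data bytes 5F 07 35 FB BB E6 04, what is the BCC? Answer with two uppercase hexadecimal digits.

CF

XOR the bytes together:
  start with 0x5F
  0x5F ⊕ 0x07 = 0x58
  0x58 ⊕ 0x35 = 0x6D
  0x6D ⊕ 0xFB = 0x96
  0x96 ⊕ 0xBB = 0x2D
  0x2D ⊕ 0xE6 = 0xCB
  0xCB ⊕ 0x04 = 0xCF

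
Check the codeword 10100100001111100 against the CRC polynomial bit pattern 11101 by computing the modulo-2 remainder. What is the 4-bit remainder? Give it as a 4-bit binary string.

Modulo-2 division of 10100100001111100 by 11101:
  pos 0: 10100 XOR 11101 = 01001
  pos 1: 10011 XOR 11101 = 01110
  pos 2: 11100 XOR 11101 = 00001
  pos 6: 10001 XOR 11101 = 01100
  pos 7: 11001 XOR 11101 = 00100
  pos 9: 10011 XOR 11101 = 01110
  pos 10: 11101 XOR 11101 = 00000
Remainder = 0000 (zero — the frame passes the CRC check).

0000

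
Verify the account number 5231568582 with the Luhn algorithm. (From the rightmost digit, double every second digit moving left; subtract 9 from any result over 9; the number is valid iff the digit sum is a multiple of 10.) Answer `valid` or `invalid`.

From the right, keep odd positions and double even positions (subtract 9 from any doubled value over 9):
  doubled (positions 2,4,...): 7 7 1 6 1 → sum 22
  kept (positions 1,3,...): 2 5 6 1 2 → sum 16
Total = 38.
38 mod 10 = 8, so the number is invalid.

invalid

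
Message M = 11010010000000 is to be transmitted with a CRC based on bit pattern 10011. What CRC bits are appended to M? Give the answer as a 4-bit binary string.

Append 4 zeros: 110100100000000000. Divide by 10011 (XOR where the leading bit is 1):
  pos 0: 11010 XOR 10011 = 01001
  pos 1: 10010 XOR 10011 = 00001
  pos 5: 11000 XOR 10011 = 01011
  pos 6: 10110 XOR 10011 = 00101
  pos 8: 10100 XOR 10011 = 00111
  pos 10: 11100 XOR 10011 = 01111
  pos 11: 11110 XOR 10011 = 01101
  pos 12: 11010 XOR 10011 = 01001
  pos 13: 10010 XOR 10011 = 00001
Remainder (last 4 bits) = 0001. This is the CRC / FCS.

0001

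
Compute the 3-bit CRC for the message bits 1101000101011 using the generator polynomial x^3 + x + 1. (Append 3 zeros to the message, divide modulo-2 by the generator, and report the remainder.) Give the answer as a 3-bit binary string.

Append 3 zeros: 1101000101011000. Divide by 1011 (XOR where the leading bit is 1):
  pos 0: 1101 XOR 1011 = 0110
  pos 1: 1100 XOR 1011 = 0111
  pos 2: 1110 XOR 1011 = 0101
  pos 3: 1010 XOR 1011 = 0001
  pos 6: 1101 XOR 1011 = 0110
  pos 7: 1100 XOR 1011 = 0111
  pos 8: 1111 XOR 1011 = 0100
  pos 9: 1001 XOR 1011 = 0010
  pos 11: 1000 XOR 1011 = 0011
Remainder (last 3 bits) = 110. This is the CRC / FCS.

110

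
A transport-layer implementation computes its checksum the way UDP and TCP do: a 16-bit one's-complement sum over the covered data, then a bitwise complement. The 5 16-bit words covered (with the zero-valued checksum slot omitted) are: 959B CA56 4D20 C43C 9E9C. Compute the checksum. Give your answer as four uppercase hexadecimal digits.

One's-complement addition (fold any carry out of bit 15 back into bit 0):
  0x959B + 0xCA56 = 0x15FF1 → wrap carry → 0x5FF2
  0x5FF2 + 0x4D20 = 0x0AD12
  0xAD12 + 0xC43C = 0x1714E → wrap carry → 0x714F
  0x714F + 0x9E9C = 0x10FEB → wrap carry → 0x0FEC
One's-complement sum = 0x0FEC.
Checksum = ~0x0FEC & 0xFFFF = 0xF013.

F013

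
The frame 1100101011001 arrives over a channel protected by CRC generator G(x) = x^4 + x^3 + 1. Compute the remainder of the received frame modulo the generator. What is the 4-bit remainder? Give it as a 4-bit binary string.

1111

Modulo-2 division of 1100101011001 by 11001:
  pos 0: 11001 XOR 11001 = 00000
  pos 6: 10110 XOR 11001 = 01111
  pos 7: 11110 XOR 11001 = 00111
Remainder = 1111 (nonzero — an error is detected).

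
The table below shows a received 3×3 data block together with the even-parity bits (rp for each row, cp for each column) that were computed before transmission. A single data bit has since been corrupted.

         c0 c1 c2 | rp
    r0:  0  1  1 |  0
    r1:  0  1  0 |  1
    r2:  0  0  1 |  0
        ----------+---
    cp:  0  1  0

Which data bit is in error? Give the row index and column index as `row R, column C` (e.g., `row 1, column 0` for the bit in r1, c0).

row 2, column 1

Recompute each row's even parity and compare to rp:
  r0: data parity 0, sent rp 0 → ok
  r1: data parity 1, sent rp 1 → ok
  r2: data parity 1, sent rp 0 → mismatch
Recompute each column's even parity and compare to cp:
  c0: data parity 0, sent cp 0 → ok
  c1: data parity 0, sent cp 1 → mismatch
  c2: data parity 0, sent cp 0 → ok
Exactly one row (r2) and one column (c1) fail → the flipped bit is at their intersection.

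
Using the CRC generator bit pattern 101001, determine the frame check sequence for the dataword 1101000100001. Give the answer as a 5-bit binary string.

Append 5 zeros: 110100010000100000. Divide by 101001 (XOR where the leading bit is 1):
  pos 0: 110100 XOR 101001 = 011101
  pos 1: 111010 XOR 101001 = 010011
  pos 2: 100111 XOR 101001 = 001110
  pos 4: 111000 XOR 101001 = 010001
  pos 5: 100010 XOR 101001 = 001011
  pos 7: 101101 XOR 101001 = 000100
  pos 10: 100000 XOR 101001 = 001001
  pos 12: 100100 XOR 101001 = 001101
Remainder (last 5 bits) = 01101. This is the CRC / FCS.

01101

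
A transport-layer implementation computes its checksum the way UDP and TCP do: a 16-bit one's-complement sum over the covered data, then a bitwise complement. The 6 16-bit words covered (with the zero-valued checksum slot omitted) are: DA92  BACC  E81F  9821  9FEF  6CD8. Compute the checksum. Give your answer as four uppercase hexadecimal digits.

DD96

One's-complement addition (fold any carry out of bit 15 back into bit 0):
  0xDA92 + 0xBACC = 0x1955E → wrap carry → 0x955F
  0x955F + 0xE81F = 0x17D7E → wrap carry → 0x7D7F
  0x7D7F + 0x9821 = 0x115A0 → wrap carry → 0x15A1
  0x15A1 + 0x9FEF = 0x0B590
  0xB590 + 0x6CD8 = 0x12268 → wrap carry → 0x2269
One's-complement sum = 0x2269.
Checksum = ~0x2269 & 0xFFFF = 0xDD96.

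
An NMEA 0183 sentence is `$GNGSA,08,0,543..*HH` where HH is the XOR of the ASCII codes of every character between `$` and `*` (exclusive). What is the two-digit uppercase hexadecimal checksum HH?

XOR the ASCII codes of the payload characters:
  'G' = 0x47 → acc = 0x47
  'N' = 0x4E → acc = 0x09
  'G' = 0x47 → acc = 0x4E
  'S' = 0x53 → acc = 0x1D
  'A' = 0x41 → acc = 0x5C
  ',' = 0x2C → acc = 0x70
  '0' = 0x30 → acc = 0x40
  '8' = 0x38 → acc = 0x78
  ',' = 0x2C → acc = 0x54
  '0' = 0x30 → acc = 0x64
  ',' = 0x2C → acc = 0x48
  '5' = 0x35 → acc = 0x7D
  '4' = 0x34 → acc = 0x49
  '3' = 0x33 → acc = 0x7A
  '.' = 0x2E → acc = 0x54
  '.' = 0x2E → acc = 0x7A
Checksum = 0x7A.

7A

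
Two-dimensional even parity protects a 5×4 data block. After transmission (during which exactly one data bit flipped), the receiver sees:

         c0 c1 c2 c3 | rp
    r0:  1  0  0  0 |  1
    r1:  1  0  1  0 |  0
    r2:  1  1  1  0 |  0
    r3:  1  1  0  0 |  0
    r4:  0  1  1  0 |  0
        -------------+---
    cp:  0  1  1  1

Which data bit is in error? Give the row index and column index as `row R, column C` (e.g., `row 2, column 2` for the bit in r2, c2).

Recompute each row's even parity and compare to rp:
  r0: data parity 1, sent rp 1 → ok
  r1: data parity 0, sent rp 0 → ok
  r2: data parity 1, sent rp 0 → mismatch
  r3: data parity 0, sent rp 0 → ok
  r4: data parity 0, sent rp 0 → ok
Recompute each column's even parity and compare to cp:
  c0: data parity 0, sent cp 0 → ok
  c1: data parity 1, sent cp 1 → ok
  c2: data parity 1, sent cp 1 → ok
  c3: data parity 0, sent cp 1 → mismatch
Exactly one row (r2) and one column (c3) fail → the flipped bit is at their intersection.

row 2, column 3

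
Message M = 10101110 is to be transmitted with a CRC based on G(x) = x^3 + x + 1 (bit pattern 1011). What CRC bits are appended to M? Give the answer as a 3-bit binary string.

Append 3 zeros: 10101110000. Divide by 1011 (XOR where the leading bit is 1):
  pos 0: 1010 XOR 1011 = 0001
  pos 3: 1111 XOR 1011 = 0100
  pos 4: 1000 XOR 1011 = 0011
  pos 6: 1100 XOR 1011 = 0111
  pos 7: 1110 XOR 1011 = 0101
Remainder (last 3 bits) = 101. This is the CRC / FCS.

101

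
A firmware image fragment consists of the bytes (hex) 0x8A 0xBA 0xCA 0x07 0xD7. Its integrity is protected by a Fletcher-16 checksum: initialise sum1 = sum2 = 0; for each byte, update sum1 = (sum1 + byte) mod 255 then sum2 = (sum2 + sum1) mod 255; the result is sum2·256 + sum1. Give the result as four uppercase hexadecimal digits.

E5EE

Running sums (mod 255):
  after byte 0 (0x8A): sum1=138, sum2=138
  after byte 1 (0xBA): sum1=69, sum2=207
  after byte 2 (0xCA): sum1=16, sum2=223
  after byte 3 (0x07): sum1=23, sum2=246
  after byte 4 (0xD7): sum1=238, sum2=229
Checksum = sum2·256 + sum1 = 229·256 + 238 = 58862 = 0xE5EE.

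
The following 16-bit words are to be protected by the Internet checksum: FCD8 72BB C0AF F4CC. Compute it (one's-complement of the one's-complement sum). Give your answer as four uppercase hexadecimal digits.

DAEE

One's-complement addition (fold any carry out of bit 15 back into bit 0):
  0xFCD8 + 0x72BB = 0x16F93 → wrap carry → 0x6F94
  0x6F94 + 0xC0AF = 0x13043 → wrap carry → 0x3044
  0x3044 + 0xF4CC = 0x12510 → wrap carry → 0x2511
One's-complement sum = 0x2511.
Checksum = ~0x2511 & 0xFFFF = 0xDAEE.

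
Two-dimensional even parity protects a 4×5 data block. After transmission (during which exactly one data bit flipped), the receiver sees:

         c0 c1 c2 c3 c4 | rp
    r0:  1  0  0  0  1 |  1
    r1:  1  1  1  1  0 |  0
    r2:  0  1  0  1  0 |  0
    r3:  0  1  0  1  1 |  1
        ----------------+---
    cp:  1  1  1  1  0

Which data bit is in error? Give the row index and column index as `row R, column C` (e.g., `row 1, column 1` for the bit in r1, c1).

row 0, column 0

Recompute each row's even parity and compare to rp:
  r0: data parity 0, sent rp 1 → mismatch
  r1: data parity 0, sent rp 0 → ok
  r2: data parity 0, sent rp 0 → ok
  r3: data parity 1, sent rp 1 → ok
Recompute each column's even parity and compare to cp:
  c0: data parity 0, sent cp 1 → mismatch
  c1: data parity 1, sent cp 1 → ok
  c2: data parity 1, sent cp 1 → ok
  c3: data parity 1, sent cp 1 → ok
  c4: data parity 0, sent cp 0 → ok
Exactly one row (r0) and one column (c0) fail → the flipped bit is at their intersection.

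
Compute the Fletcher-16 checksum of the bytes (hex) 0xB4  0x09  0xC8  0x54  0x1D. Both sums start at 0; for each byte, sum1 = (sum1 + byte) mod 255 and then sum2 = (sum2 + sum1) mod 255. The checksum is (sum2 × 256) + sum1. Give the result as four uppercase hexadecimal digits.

Running sums (mod 255):
  after byte 0 (0xB4): sum1=180, sum2=180
  after byte 1 (0x09): sum1=189, sum2=114
  after byte 2 (0xC8): sum1=134, sum2=248
  after byte 3 (0x54): sum1=218, sum2=211
  after byte 4 (0x1D): sum1=247, sum2=203
Checksum = sum2·256 + sum1 = 203·256 + 247 = 52215 = 0xCBF7.

CBF7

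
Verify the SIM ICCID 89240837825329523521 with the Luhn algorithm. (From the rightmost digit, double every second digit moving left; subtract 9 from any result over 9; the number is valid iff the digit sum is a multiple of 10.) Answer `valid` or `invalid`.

From the right, keep odd positions and double even positions (subtract 9 from any doubled value over 9):
  doubled (positions 2,4,...): 4 6 1 4 1 7 6 0 4 7 → sum 40
  kept (positions 1,3,...): 1 5 2 9 3 2 7 8 4 9 → sum 50
Total = 90.
90 mod 10 = 0, so the number is valid.

valid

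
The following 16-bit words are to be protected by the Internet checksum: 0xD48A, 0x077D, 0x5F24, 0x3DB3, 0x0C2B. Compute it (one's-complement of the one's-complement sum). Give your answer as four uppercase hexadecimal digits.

One's-complement addition (fold any carry out of bit 15 back into bit 0):
  0xD48A + 0x077D = 0x0DC07
  0xDC07 + 0x5F24 = 0x13B2B → wrap carry → 0x3B2C
  0x3B2C + 0x3DB3 = 0x078DF
  0x78DF + 0x0C2B = 0x0850A
One's-complement sum = 0x850A.
Checksum = ~0x850A & 0xFFFF = 0x7AF5.

7AF5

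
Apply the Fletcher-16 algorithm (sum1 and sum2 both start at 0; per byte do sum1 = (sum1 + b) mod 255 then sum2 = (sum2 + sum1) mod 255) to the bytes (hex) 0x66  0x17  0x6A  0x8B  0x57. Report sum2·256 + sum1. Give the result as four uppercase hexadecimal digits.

0ACA

Running sums (mod 255):
  after byte 0 (0x66): sum1=102, sum2=102
  after byte 1 (0x17): sum1=125, sum2=227
  after byte 2 (0x6A): sum1=231, sum2=203
  after byte 3 (0x8B): sum1=115, sum2=63
  after byte 4 (0x57): sum1=202, sum2=10
Checksum = sum2·256 + sum1 = 10·256 + 202 = 2762 = 0x0ACA.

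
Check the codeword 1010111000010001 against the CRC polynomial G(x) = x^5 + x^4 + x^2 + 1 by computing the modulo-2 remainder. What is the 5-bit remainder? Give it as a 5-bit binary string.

Modulo-2 division of 1010111000010001 by 110101:
  pos 0: 101011 XOR 110101 = 011110
  pos 1: 111101 XOR 110101 = 001000
  pos 3: 100000 XOR 110101 = 010101
  pos 4: 101010 XOR 110101 = 011111
  pos 5: 111110 XOR 110101 = 001011
  pos 7: 101110 XOR 110101 = 011011
  pos 8: 110110 XOR 110101 = 000011
Remainder = 01101 (nonzero — an error is detected).

01101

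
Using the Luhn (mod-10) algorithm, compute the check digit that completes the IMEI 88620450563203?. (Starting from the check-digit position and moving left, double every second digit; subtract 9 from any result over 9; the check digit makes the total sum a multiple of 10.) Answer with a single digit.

Partial digits right→left: 3 0 2 3 6 5 0 5 4 0 2 6 8 8
Double every second digit counting from the check-digit position (so the 1st, 3rd, 5th, ... of the partial from the right).
  doubled (with −9 where >9): 6 4 3 0 8 4 7 → sum 32
  kept as-is: 0 3 5 5 0 6 8 → sum 27
Total = 32 + 27 = 59.
Check digit = (10 − (59 mod 10)) mod 10 = 1.

1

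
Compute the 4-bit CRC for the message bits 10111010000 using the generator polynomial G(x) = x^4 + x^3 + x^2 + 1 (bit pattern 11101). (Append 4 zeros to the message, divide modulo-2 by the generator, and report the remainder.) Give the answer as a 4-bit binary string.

Append 4 zeros: 101110100000000. Divide by 11101 (XOR where the leading bit is 1):
  pos 0: 10111 XOR 11101 = 01010
  pos 1: 10100 XOR 11101 = 01001
  pos 2: 10011 XOR 11101 = 01110
  pos 3: 11100 XOR 11101 = 00001
  pos 7: 10000 XOR 11101 = 01101
  pos 8: 11010 XOR 11101 = 00111
  pos 10: 11100 XOR 11101 = 00001
Remainder (last 4 bits) = 0001. This is the CRC / FCS.

0001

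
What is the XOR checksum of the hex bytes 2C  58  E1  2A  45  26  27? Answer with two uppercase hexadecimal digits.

FB

XOR the bytes together:
  start with 0x2C
  0x2C ⊕ 0x58 = 0x74
  0x74 ⊕ 0xE1 = 0x95
  0x95 ⊕ 0x2A = 0xBF
  0xBF ⊕ 0x45 = 0xFA
  0xFA ⊕ 0x26 = 0xDC
  0xDC ⊕ 0x27 = 0xFB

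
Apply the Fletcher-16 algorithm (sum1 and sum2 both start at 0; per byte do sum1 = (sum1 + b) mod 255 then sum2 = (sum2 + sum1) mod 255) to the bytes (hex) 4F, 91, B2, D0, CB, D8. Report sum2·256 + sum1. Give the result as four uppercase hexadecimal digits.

Running sums (mod 255):
  after byte 0 (4F): sum1=79, sum2=79
  after byte 1 (91): sum1=224, sum2=48
  after byte 2 (B2): sum1=147, sum2=195
  after byte 3 (D0): sum1=100, sum2=40
  after byte 4 (CB): sum1=48, sum2=88
  after byte 5 (D8): sum1=9, sum2=97
Checksum = sum2·256 + sum1 = 97·256 + 9 = 24841 = 0x6109.

6109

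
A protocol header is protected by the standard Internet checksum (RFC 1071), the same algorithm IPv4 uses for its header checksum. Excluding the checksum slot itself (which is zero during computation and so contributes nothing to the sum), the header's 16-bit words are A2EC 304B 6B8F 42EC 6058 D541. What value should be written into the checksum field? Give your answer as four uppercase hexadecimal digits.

One's-complement addition (fold any carry out of bit 15 back into bit 0):
  0xA2EC + 0x304B = 0x0D337
  0xD337 + 0x6B8F = 0x13EC6 → wrap carry → 0x3EC7
  0x3EC7 + 0x42EC = 0x081B3
  0x81B3 + 0x6058 = 0x0E20B
  0xE20B + 0xD541 = 0x1B74C → wrap carry → 0xB74D
One's-complement sum = 0xB74D.
Checksum = ~0xB74D & 0xFFFF = 0x48B2.

48B2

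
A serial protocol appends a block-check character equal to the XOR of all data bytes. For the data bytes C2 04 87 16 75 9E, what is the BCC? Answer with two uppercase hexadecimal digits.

XOR the bytes together:
  start with 0xC2
  0xC2 ⊕ 0x04 = 0xC6
  0xC6 ⊕ 0x87 = 0x41
  0x41 ⊕ 0x16 = 0x57
  0x57 ⊕ 0x75 = 0x22
  0x22 ⊕ 0x9E = 0xBC

BC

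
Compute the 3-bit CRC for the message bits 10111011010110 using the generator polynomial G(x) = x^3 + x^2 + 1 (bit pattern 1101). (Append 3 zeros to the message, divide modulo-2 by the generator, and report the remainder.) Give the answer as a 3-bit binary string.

Append 3 zeros: 10111011010110000. Divide by 1101 (XOR where the leading bit is 1):
  pos 0: 1011 XOR 1101 = 0110
  pos 1: 1101 XOR 1101 = 0000
  pos 6: 1101 XOR 1101 = 0000
  pos 11: 1100 XOR 1101 = 0001
Remainder (last 3 bits) = 100. This is the CRC / FCS.

100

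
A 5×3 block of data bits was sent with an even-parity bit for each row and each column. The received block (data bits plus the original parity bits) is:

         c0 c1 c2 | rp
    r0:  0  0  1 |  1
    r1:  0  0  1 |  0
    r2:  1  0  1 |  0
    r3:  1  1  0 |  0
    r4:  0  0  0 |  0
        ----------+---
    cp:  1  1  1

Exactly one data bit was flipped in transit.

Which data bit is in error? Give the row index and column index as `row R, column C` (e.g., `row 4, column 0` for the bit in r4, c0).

row 1, column 0

Recompute each row's even parity and compare to rp:
  r0: data parity 1, sent rp 1 → ok
  r1: data parity 1, sent rp 0 → mismatch
  r2: data parity 0, sent rp 0 → ok
  r3: data parity 0, sent rp 0 → ok
  r4: data parity 0, sent rp 0 → ok
Recompute each column's even parity and compare to cp:
  c0: data parity 0, sent cp 1 → mismatch
  c1: data parity 1, sent cp 1 → ok
  c2: data parity 1, sent cp 1 → ok
Exactly one row (r1) and one column (c0) fail → the flipped bit is at their intersection.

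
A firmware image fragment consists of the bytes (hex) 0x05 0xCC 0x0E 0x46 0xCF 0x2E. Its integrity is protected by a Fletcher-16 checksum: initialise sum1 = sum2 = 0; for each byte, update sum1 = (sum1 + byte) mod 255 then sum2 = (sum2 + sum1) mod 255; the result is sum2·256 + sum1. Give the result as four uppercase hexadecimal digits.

Running sums (mod 255):
  after byte 0 (0x05): sum1=5, sum2=5
  after byte 1 (0xCC): sum1=209, sum2=214
  after byte 2 (0x0E): sum1=223, sum2=182
  after byte 3 (0x46): sum1=38, sum2=220
  after byte 4 (0xCF): sum1=245, sum2=210
  after byte 5 (0x2E): sum1=36, sum2=246
Checksum = sum2·256 + sum1 = 246·256 + 36 = 63012 = 0xF624.

F624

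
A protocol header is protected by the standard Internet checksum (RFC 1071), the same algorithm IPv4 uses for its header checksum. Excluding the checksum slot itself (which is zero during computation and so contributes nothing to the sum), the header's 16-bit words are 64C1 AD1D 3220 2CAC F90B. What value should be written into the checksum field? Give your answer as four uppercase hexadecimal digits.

9648

One's-complement addition (fold any carry out of bit 15 back into bit 0):
  0x64C1 + 0xAD1D = 0x111DE → wrap carry → 0x11DF
  0x11DF + 0x3220 = 0x043FF
  0x43FF + 0x2CAC = 0x070AB
  0x70AB + 0xF90B = 0x169B6 → wrap carry → 0x69B7
One's-complement sum = 0x69B7.
Checksum = ~0x69B7 & 0xFFFF = 0x9648.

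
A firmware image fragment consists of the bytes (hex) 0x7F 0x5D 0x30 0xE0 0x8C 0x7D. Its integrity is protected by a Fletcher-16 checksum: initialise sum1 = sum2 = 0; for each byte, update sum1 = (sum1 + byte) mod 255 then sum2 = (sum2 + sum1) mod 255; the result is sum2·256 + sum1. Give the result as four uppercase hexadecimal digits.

Running sums (mod 255):
  after byte 0 (0x7F): sum1=127, sum2=127
  after byte 1 (0x5D): sum1=220, sum2=92
  after byte 2 (0x30): sum1=13, sum2=105
  after byte 3 (0xE0): sum1=237, sum2=87
  after byte 4 (0x8C): sum1=122, sum2=209
  after byte 5 (0x7D): sum1=247, sum2=201
Checksum = sum2·256 + sum1 = 201·256 + 247 = 51703 = 0xC9F7.

C9F7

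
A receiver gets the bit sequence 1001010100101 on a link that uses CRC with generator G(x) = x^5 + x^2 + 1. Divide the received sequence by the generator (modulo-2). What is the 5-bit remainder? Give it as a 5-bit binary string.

00000

Modulo-2 division of 1001010100101 by 100101:
  pos 0: 100101 XOR 100101 = 000000
  pos 7: 100101 XOR 100101 = 000000
Remainder = 00000 (zero — the frame passes the CRC check).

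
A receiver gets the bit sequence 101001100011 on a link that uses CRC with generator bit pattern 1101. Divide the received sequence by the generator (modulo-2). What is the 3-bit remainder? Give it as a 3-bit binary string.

Modulo-2 division of 101001100011 by 1101:
  pos 0: 1010 XOR 1101 = 0111
  pos 1: 1110 XOR 1101 = 0011
  pos 3: 1111 XOR 1101 = 0010
  pos 5: 1000 XOR 1101 = 0101
  pos 6: 1010 XOR 1101 = 0111
  pos 7: 1111 XOR 1101 = 0010
Remainder = 101 (nonzero — an error is detected).

101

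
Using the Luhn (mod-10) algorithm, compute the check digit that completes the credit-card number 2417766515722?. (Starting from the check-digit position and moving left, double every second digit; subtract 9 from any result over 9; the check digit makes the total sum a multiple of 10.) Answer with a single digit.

6

Partial digits right→left: 2 2 7 5 1 5 6 6 7 7 1 4 2
Double every second digit counting from the check-digit position (so the 1st, 3rd, 5th, ... of the partial from the right).
  doubled (with −9 where >9): 4 5 2 3 5 2 4 → sum 25
  kept as-is: 2 5 5 6 7 4 → sum 29
Total = 25 + 29 = 54.
Check digit = (10 − (54 mod 10)) mod 10 = 6.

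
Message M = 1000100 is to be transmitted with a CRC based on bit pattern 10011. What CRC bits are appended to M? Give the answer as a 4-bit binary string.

Append 4 zeros: 10001000000. Divide by 10011 (XOR where the leading bit is 1):
  pos 0: 10001 XOR 10011 = 00010
  pos 3: 10000 XOR 10011 = 00011
  pos 6: 11000 XOR 10011 = 01011
Remainder (last 4 bits) = 1011. This is the CRC / FCS.

1011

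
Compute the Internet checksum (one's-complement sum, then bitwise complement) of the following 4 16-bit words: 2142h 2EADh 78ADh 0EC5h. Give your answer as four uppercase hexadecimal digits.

289E

One's-complement addition (fold any carry out of bit 15 back into bit 0):
  0x2142 + 0x2EAD = 0x04FEF
  0x4FEF + 0x78AD = 0x0C89C
  0xC89C + 0x0EC5 = 0x0D761
One's-complement sum = 0xD761.
Checksum = ~0xD761 & 0xFFFF = 0x289E.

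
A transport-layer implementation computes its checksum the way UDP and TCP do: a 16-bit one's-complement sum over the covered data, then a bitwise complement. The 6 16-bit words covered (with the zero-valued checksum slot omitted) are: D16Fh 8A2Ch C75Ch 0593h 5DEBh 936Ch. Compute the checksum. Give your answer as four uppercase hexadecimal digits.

One's-complement addition (fold any carry out of bit 15 back into bit 0):
  0xD16F + 0x8A2C = 0x15B9B → wrap carry → 0x5B9C
  0x5B9C + 0xC75C = 0x122F8 → wrap carry → 0x22F9
  0x22F9 + 0x0593 = 0x0288C
  0x288C + 0x5DEB = 0x08677
  0x8677 + 0x936C = 0x119E3 → wrap carry → 0x19E4
One's-complement sum = 0x19E4.
Checksum = ~0x19E4 & 0xFFFF = 0xE61B.

E61B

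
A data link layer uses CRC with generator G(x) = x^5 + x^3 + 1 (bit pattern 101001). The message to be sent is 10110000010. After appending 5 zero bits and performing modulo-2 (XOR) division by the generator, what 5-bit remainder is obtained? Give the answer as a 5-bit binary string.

Append 5 zeros: 1011000001000000. Divide by 101001 (XOR where the leading bit is 1):
  pos 0: 101100 XOR 101001 = 000101
  pos 3: 101000 XOR 101001 = 000001
  pos 8: 110000 XOR 101001 = 011001
  pos 9: 110010 XOR 101001 = 011011
  pos 10: 110110 XOR 101001 = 011111
Remainder (last 5 bits) = 11111. This is the CRC / FCS.

11111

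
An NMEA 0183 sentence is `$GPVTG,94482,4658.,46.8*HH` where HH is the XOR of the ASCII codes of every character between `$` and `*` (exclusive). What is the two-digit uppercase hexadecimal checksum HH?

XOR the ASCII codes of the payload characters:
  'G' = 0x47 → acc = 0x47
  'P' = 0x50 → acc = 0x17
  'V' = 0x56 → acc = 0x41
  'T' = 0x54 → acc = 0x15
  'G' = 0x47 → acc = 0x52
  ',' = 0x2C → acc = 0x7E
  '9' = 0x39 → acc = 0x47
  '4' = 0x34 → acc = 0x73
  '4' = 0x34 → acc = 0x47
  '8' = 0x38 → acc = 0x7F
  '2' = 0x32 → acc = 0x4D
  ',' = 0x2C → acc = 0x61
  '4' = 0x34 → acc = 0x55
  '6' = 0x36 → acc = 0x63
  '5' = 0x35 → acc = 0x56
  '8' = 0x38 → acc = 0x6E
  '.' = 0x2E → acc = 0x40
  ',' = 0x2C → acc = 0x6C
  '4' = 0x34 → acc = 0x58
  '6' = 0x36 → acc = 0x6E
  '.' = 0x2E → acc = 0x40
  '8' = 0x38 → acc = 0x78
Checksum = 0x78.

78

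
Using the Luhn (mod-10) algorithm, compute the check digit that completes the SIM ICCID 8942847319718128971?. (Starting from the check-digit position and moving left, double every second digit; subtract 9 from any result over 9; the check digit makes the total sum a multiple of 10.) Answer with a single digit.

Partial digits right→left: 1 7 9 8 2 1 8 1 7 9 1 3 7 4 8 2 4 9 8
Double every second digit counting from the check-digit position (so the 1st, 3rd, 5th, ... of the partial from the right).
  doubled (with −9 where >9): 2 9 4 7 5 2 5 7 8 7 → sum 56
  kept as-is: 7 8 1 1 9 3 4 2 9 → sum 44
Total = 56 + 44 = 100.
Check digit = (10 − (100 mod 10)) mod 10 = 0.

0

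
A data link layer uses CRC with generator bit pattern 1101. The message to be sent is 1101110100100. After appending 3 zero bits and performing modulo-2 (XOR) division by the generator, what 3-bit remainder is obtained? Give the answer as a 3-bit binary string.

Append 3 zeros: 1101110100100000. Divide by 1101 (XOR where the leading bit is 1):
  pos 0: 1101 XOR 1101 = 0000
  pos 4: 1101 XOR 1101 = 0000
  pos 10: 1000 XOR 1101 = 0101
  pos 11: 1010 XOR 1101 = 0111
  pos 12: 1110 XOR 1101 = 0011
Remainder (last 3 bits) = 011. This is the CRC / FCS.

011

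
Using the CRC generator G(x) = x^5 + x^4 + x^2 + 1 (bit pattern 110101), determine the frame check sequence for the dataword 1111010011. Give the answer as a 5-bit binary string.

10110

Append 5 zeros: 111101001100000. Divide by 110101 (XOR where the leading bit is 1):
  pos 0: 111101 XOR 110101 = 001000
  pos 2: 100000 XOR 110101 = 010101
  pos 3: 101011 XOR 110101 = 011110
  pos 4: 111101 XOR 110101 = 001000
  pos 6: 100000 XOR 110101 = 010101
  pos 7: 101010 XOR 110101 = 011111
  pos 8: 111110 XOR 110101 = 001011
Remainder (last 5 bits) = 10110. This is the CRC / FCS.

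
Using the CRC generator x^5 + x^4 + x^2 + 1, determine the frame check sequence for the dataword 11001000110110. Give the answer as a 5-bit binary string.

11100

Append 5 zeros: 1100100011011000000. Divide by 110101 (XOR where the leading bit is 1):
  pos 0: 110010 XOR 110101 = 000111
  pos 3: 111001 XOR 110101 = 001100
  pos 5: 110010 XOR 110101 = 000111
  pos 8: 111110 XOR 110101 = 001011
  pos 10: 101100 XOR 110101 = 011001
  pos 11: 110010 XOR 110101 = 000111
Remainder (last 5 bits) = 11100. This is the CRC / FCS.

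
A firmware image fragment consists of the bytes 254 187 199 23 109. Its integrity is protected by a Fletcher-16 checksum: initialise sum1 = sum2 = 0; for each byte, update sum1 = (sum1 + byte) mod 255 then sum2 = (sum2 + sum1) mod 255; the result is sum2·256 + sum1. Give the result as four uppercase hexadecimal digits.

DC07

Running sums (mod 255):
  after byte 0 (254): sum1=254, sum2=254
  after byte 1 (187): sum1=186, sum2=185
  after byte 2 (199): sum1=130, sum2=60
  after byte 3 (23): sum1=153, sum2=213
  after byte 4 (109): sum1=7, sum2=220
Checksum = sum2·256 + sum1 = 220·256 + 7 = 56327 = 0xDC07.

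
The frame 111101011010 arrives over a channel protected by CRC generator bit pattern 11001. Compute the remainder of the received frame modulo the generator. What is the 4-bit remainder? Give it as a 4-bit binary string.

Modulo-2 division of 111101011010 by 11001:
  pos 0: 11110 XOR 11001 = 00111
  pos 2: 11110 XOR 11001 = 00111
  pos 4: 11111 XOR 11001 = 00110
  pos 6: 11001 XOR 11001 = 00000
Remainder = 0000 (zero — the frame passes the CRC check).

0000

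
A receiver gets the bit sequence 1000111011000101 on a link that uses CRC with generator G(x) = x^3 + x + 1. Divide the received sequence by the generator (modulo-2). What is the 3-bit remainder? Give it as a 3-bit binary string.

010

Modulo-2 division of 1000111011000101 by 1011:
  pos 0: 1000 XOR 1011 = 0011
  pos 2: 1111 XOR 1011 = 0100
  pos 3: 1001 XOR 1011 = 0010
  pos 5: 1001 XOR 1011 = 0010
  pos 7: 1010 XOR 1011 = 0001
  pos 10: 1001 XOR 1011 = 0010
  pos 12: 1001 XOR 1011 = 0010
Remainder = 010 (nonzero — an error is detected).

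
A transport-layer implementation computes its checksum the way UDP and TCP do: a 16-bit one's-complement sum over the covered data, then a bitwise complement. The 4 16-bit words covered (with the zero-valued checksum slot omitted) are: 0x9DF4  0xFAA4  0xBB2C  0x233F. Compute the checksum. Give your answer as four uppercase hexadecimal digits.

One's-complement addition (fold any carry out of bit 15 back into bit 0):
  0x9DF4 + 0xFAA4 = 0x19898 → wrap carry → 0x9899
  0x9899 + 0xBB2C = 0x153C5 → wrap carry → 0x53C6
  0x53C6 + 0x233F = 0x07705
One's-complement sum = 0x7705.
Checksum = ~0x7705 & 0xFFFF = 0x88FA.

88FA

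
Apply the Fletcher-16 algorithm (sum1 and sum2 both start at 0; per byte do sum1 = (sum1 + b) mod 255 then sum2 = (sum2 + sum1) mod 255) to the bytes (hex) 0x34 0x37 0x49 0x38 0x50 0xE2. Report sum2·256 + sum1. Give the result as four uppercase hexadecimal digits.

9E20

Running sums (mod 255):
  after byte 0 (0x34): sum1=52, sum2=52
  after byte 1 (0x37): sum1=107, sum2=159
  after byte 2 (0x49): sum1=180, sum2=84
  after byte 3 (0x38): sum1=236, sum2=65
  after byte 4 (0x50): sum1=61, sum2=126
  after byte 5 (0xE2): sum1=32, sum2=158
Checksum = sum2·256 + sum1 = 158·256 + 32 = 40480 = 0x9E20.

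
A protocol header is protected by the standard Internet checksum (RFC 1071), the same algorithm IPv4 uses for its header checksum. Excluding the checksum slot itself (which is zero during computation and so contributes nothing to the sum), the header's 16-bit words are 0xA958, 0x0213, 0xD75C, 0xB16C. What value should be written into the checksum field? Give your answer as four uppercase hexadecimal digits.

CBCA

One's-complement addition (fold any carry out of bit 15 back into bit 0):
  0xA958 + 0x0213 = 0x0AB6B
  0xAB6B + 0xD75C = 0x182C7 → wrap carry → 0x82C8
  0x82C8 + 0xB16C = 0x13434 → wrap carry → 0x3435
One's-complement sum = 0x3435.
Checksum = ~0x3435 & 0xFFFF = 0xCBCA.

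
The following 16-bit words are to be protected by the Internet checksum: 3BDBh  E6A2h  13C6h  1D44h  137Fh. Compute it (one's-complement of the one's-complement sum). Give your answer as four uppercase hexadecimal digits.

One's-complement addition (fold any carry out of bit 15 back into bit 0):
  0x3BDB + 0xE6A2 = 0x1227D → wrap carry → 0x227E
  0x227E + 0x13C6 = 0x03644
  0x3644 + 0x1D44 = 0x05388
  0x5388 + 0x137F = 0x06707
One's-complement sum = 0x6707.
Checksum = ~0x6707 & 0xFFFF = 0x98F8.

98F8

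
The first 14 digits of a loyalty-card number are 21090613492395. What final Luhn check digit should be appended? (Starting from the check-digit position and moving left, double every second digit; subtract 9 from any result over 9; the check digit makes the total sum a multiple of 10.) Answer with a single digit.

6

Partial digits right→left: 5 9 3 2 9 4 3 1 6 0 9 0 1 2
Double every second digit counting from the check-digit position (so the 1st, 3rd, 5th, ... of the partial from the right).
  doubled (with −9 where >9): 1 6 9 6 3 9 2 → sum 36
  kept as-is: 9 2 4 1 0 0 2 → sum 18
Total = 36 + 18 = 54.
Check digit = (10 − (54 mod 10)) mod 10 = 6.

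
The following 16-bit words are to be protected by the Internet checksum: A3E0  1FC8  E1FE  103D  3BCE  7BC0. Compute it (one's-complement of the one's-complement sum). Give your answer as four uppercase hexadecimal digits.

928C

One's-complement addition (fold any carry out of bit 15 back into bit 0):
  0xA3E0 + 0x1FC8 = 0x0C3A8
  0xC3A8 + 0xE1FE = 0x1A5A6 → wrap carry → 0xA5A7
  0xA5A7 + 0x103D = 0x0B5E4
  0xB5E4 + 0x3BCE = 0x0F1B2
  0xF1B2 + 0x7BC0 = 0x16D72 → wrap carry → 0x6D73
One's-complement sum = 0x6D73.
Checksum = ~0x6D73 & 0xFFFF = 0x928C.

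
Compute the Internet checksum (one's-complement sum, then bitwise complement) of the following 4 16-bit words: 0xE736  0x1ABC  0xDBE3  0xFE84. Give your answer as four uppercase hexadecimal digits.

23A4

One's-complement addition (fold any carry out of bit 15 back into bit 0):
  0xE736 + 0x1ABC = 0x101F2 → wrap carry → 0x01F3
  0x01F3 + 0xDBE3 = 0x0DDD6
  0xDDD6 + 0xFE84 = 0x1DC5A → wrap carry → 0xDC5B
One's-complement sum = 0xDC5B.
Checksum = ~0xDC5B & 0xFFFF = 0x23A4.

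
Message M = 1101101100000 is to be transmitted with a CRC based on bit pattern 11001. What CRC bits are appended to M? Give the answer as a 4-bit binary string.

Append 4 zeros: 11011011000000000. Divide by 11001 (XOR where the leading bit is 1):
  pos 0: 11011 XOR 11001 = 00010
  pos 3: 10011 XOR 11001 = 01010
  pos 4: 10100 XOR 11001 = 01101
  pos 5: 11010 XOR 11001 = 00011
  pos 8: 11000 XOR 11001 = 00001
  pos 12: 10000 XOR 11001 = 01001
Remainder (last 4 bits) = 1001. This is the CRC / FCS.

1001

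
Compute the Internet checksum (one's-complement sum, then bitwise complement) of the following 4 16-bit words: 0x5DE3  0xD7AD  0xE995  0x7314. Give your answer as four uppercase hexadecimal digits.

One's-complement addition (fold any carry out of bit 15 back into bit 0):
  0x5DE3 + 0xD7AD = 0x13590 → wrap carry → 0x3591
  0x3591 + 0xE995 = 0x11F26 → wrap carry → 0x1F27
  0x1F27 + 0x7314 = 0x0923B
One's-complement sum = 0x923B.
Checksum = ~0x923B & 0xFFFF = 0x6DC4.

6DC4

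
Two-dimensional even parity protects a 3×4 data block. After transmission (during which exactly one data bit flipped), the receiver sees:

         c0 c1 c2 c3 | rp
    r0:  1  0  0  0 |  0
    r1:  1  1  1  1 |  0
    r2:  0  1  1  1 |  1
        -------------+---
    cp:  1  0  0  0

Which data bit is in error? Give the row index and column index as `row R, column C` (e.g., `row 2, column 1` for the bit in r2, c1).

row 0, column 0

Recompute each row's even parity and compare to rp:
  r0: data parity 1, sent rp 0 → mismatch
  r1: data parity 0, sent rp 0 → ok
  r2: data parity 1, sent rp 1 → ok
Recompute each column's even parity and compare to cp:
  c0: data parity 0, sent cp 1 → mismatch
  c1: data parity 0, sent cp 0 → ok
  c2: data parity 0, sent cp 0 → ok
  c3: data parity 0, sent cp 0 → ok
Exactly one row (r0) and one column (c0) fail → the flipped bit is at their intersection.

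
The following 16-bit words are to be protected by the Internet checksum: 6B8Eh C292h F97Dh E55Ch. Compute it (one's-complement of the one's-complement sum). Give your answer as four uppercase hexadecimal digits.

F303

One's-complement addition (fold any carry out of bit 15 back into bit 0):
  0x6B8E + 0xC292 = 0x12E20 → wrap carry → 0x2E21
  0x2E21 + 0xF97D = 0x1279E → wrap carry → 0x279F
  0x279F + 0xE55C = 0x10CFB → wrap carry → 0x0CFC
One's-complement sum = 0x0CFC.
Checksum = ~0x0CFC & 0xFFFF = 0xF303.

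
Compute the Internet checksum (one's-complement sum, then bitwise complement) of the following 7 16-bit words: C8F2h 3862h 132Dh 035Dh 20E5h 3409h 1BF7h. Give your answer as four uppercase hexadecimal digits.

One's-complement addition (fold any carry out of bit 15 back into bit 0):
  0xC8F2 + 0x3862 = 0x10154 → wrap carry → 0x0155
  0x0155 + 0x132D = 0x01482
  0x1482 + 0x035D = 0x017DF
  0x17DF + 0x20E5 = 0x038C4
  0x38C4 + 0x3409 = 0x06CCD
  0x6CCD + 0x1BF7 = 0x088C4
One's-complement sum = 0x88C4.
Checksum = ~0x88C4 & 0xFFFF = 0x773B.

773B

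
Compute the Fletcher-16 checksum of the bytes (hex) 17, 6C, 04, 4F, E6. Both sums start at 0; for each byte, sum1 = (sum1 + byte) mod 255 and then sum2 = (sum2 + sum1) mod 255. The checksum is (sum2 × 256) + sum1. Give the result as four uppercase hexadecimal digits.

B6BD

Running sums (mod 255):
  after byte 0 (17): sum1=23, sum2=23
  after byte 1 (6C): sum1=131, sum2=154
  after byte 2 (04): sum1=135, sum2=34
  after byte 3 (4F): sum1=214, sum2=248
  after byte 4 (E6): sum1=189, sum2=182
Checksum = sum2·256 + sum1 = 182·256 + 189 = 46781 = 0xB6BD.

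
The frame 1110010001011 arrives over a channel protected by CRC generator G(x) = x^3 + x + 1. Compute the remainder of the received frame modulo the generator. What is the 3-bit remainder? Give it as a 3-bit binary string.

011

Modulo-2 division of 1110010001011 by 1011:
  pos 0: 1110 XOR 1011 = 0101
  pos 1: 1010 XOR 1011 = 0001
  pos 4: 1100 XOR 1011 = 0111
  pos 5: 1110 XOR 1011 = 0101
  pos 6: 1011 XOR 1011 = 0000
Remainder = 011 (nonzero — an error is detected).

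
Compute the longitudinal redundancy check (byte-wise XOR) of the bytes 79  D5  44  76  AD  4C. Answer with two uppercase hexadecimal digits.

XOR the bytes together:
  start with 0x79
  0x79 ⊕ 0xD5 = 0xAC
  0xAC ⊕ 0x44 = 0xE8
  0xE8 ⊕ 0x76 = 0x9E
  0x9E ⊕ 0xAD = 0x33
  0x33 ⊕ 0x4C = 0x7F

7F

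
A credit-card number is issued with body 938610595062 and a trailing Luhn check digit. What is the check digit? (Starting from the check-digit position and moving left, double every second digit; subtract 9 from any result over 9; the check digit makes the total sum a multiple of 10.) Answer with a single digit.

Partial digits right→left: 2 6 0 5 9 5 0 1 6 8 3 9
Double every second digit counting from the check-digit position (so the 1st, 3rd, 5th, ... of the partial from the right).
  doubled (with −9 where >9): 4 0 9 0 3 6 → sum 22
  kept as-is: 6 5 5 1 8 9 → sum 34
Total = 22 + 34 = 56.
Check digit = (10 − (56 mod 10)) mod 10 = 4.

4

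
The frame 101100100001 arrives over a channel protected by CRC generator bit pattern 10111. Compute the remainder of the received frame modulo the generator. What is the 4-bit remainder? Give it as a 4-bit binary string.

Modulo-2 division of 101100100001 by 10111:
  pos 0: 10110 XOR 10111 = 00001
  pos 4: 10100 XOR 10111 = 00011
  pos 7: 11001 XOR 10111 = 01110
Remainder = 1110 (nonzero — an error is detected).

1110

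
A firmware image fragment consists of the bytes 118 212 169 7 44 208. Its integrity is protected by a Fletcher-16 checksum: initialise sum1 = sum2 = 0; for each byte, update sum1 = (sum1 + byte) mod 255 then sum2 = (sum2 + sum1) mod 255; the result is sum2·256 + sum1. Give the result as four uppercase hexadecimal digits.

D3F8

Running sums (mod 255):
  after byte 0 (118): sum1=118, sum2=118
  after byte 1 (212): sum1=75, sum2=193
  after byte 2 (169): sum1=244, sum2=182
  after byte 3 (7): sum1=251, sum2=178
  after byte 4 (44): sum1=40, sum2=218
  after byte 5 (208): sum1=248, sum2=211
Checksum = sum2·256 + sum1 = 211·256 + 248 = 54264 = 0xD3F8.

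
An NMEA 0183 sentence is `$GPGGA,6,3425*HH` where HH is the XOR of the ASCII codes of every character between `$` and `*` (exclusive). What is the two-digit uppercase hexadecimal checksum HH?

XOR the ASCII codes of the payload characters:
  'G' = 0x47 → acc = 0x47
  'P' = 0x50 → acc = 0x17
  'G' = 0x47 → acc = 0x50
  'G' = 0x47 → acc = 0x17
  'A' = 0x41 → acc = 0x56
  ',' = 0x2C → acc = 0x7A
  '6' = 0x36 → acc = 0x4C
  ',' = 0x2C → acc = 0x60
  '3' = 0x33 → acc = 0x53
  '4' = 0x34 → acc = 0x67
  '2' = 0x32 → acc = 0x55
  '5' = 0x35 → acc = 0x60
Checksum = 0x60.

60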